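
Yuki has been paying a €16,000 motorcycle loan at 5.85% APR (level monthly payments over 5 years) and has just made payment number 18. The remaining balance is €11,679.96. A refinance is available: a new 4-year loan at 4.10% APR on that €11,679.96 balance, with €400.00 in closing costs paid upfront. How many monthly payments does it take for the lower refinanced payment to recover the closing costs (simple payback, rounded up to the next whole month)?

Current payment = 16,000 × 5.85%/12 / (1 − (1+0.0048750)^−60) = €308.21.
Refinanced payment = 11,679.96 × 0.0034167 / (1 − (1+0.0034167)^−48) = €264.25.
Monthly savings = €308.21 − €264.25 = €43.96.
Break-even = €400.00 / €43.96 = 9.10 → 10 months.

10 months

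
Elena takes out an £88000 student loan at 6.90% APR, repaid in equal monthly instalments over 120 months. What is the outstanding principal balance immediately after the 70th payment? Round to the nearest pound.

With monthly rate i = 6.9%/12 = 0.0057500, the balance after k of n payments is P · [(1+i)^n − (1+i)^k] / [(1+i)^n − 1].
(1+0.0057500)^120 = 1.98977949 and (1+0.0057500)^70 = 1.49383588, so the balance is 88,000 × (1.98977949 − 1.49383588) / (1.98977949 − 1) = £44,093.70.

£44,094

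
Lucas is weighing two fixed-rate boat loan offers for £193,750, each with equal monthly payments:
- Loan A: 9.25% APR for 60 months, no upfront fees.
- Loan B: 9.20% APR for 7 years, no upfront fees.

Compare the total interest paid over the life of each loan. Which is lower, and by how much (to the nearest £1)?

Loan A: monthly rate = 9.25%/12 = 0.0077083; payment = 193,750 × 0.0077083 / (1 − (1+0.0077083)^−60) = £4,045.48.
Total interest on Loan A = 60 × £4,045.48 − £193,750 = £48,978.80.
Loan B: monthly rate = 9.2%/12 = 0.0076667; payment = 193,750 × 0.0076667 / (1 − (1+0.0076667)^−84) = £3,136.96.
Total interest on Loan B = 84 × £3,136.96 − £193,750 = £69,754.64.
Loan A is lower by £20,775.84.

Loan A by £20,776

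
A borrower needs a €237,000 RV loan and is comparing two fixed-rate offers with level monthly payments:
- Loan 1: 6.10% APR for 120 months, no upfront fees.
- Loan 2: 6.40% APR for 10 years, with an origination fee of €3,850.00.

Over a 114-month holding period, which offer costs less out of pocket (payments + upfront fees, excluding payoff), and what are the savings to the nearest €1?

Loan 1 by €7,947

Loan 1: monthly rate = 6.1%/12 = 0.0050833; payment = 237,000 × 0.0050833 / (1 − (1+0.0050833)^−120) = €2,643.10.
Loan 2: at 6.40% the monthly rate is 0.0053333, so the payment is 237,000 × 0.0053333 / (1 − 1.0053333^−120) = €2,679.04.
Over 114 months: Loan 1 costs 114 × €2,643.10 = €301,313.40; Loan 2 costs 114 × €2,679.04 + €3,850.00 = €309,260.56.
Loan 1 is cheaper by €309,260.56 − €301,313.40 = €7,947.16.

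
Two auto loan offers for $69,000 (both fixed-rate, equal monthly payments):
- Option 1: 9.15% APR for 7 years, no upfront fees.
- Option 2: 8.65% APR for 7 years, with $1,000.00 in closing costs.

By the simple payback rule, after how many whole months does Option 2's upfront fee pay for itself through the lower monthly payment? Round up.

Option 1: monthly rate = 9.15%/12 = 0.0076250; payment = 69,000 × 0.0076250 / (1 − (1+0.0076250)^−84) = $1,115.41.
Option 2: monthly rate = 8.65%/12 = 0.0072083; payment = 69,000 × 0.0072083 / (1 − (1+0.0072083)^−84) = $1,097.93.
Monthly savings = $1,115.41 − $1,097.93 = $17.48.
Break-even = $1,000.00 / $17.48 = 57.21 → 58 months.

58 months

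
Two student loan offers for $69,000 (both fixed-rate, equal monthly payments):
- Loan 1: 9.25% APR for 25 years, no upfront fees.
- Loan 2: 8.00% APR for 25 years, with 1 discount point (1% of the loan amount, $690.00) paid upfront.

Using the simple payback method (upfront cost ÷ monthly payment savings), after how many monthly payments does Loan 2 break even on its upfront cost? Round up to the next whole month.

12 months

Loan 1: monthly rate = 9.25%/12 = 0.0077083; payment = 69,000 × 0.0077083 / (1 − (1+0.0077083)^−300) = $590.90.
Loan 2: at 8.00% the monthly rate is 0.0066667, so the payment is 69,000 × 0.0066667 / (1 − 1.0066667^−300) = $532.55.
Monthly savings = $590.90 − $532.55 = $58.35.
Break-even = $690.00 / $58.35 = 11.83 → 12 months.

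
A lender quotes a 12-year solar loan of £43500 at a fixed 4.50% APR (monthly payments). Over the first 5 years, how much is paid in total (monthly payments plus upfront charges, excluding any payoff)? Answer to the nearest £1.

Monthly rate = 4.5%/12 = 0.0037500; payment = 43,500 × 0.0037500 / (1 − (1+0.0037500)^−144) = £391.50.
Total outlay = 60 × £391.50 = £23,490.00.

£23,490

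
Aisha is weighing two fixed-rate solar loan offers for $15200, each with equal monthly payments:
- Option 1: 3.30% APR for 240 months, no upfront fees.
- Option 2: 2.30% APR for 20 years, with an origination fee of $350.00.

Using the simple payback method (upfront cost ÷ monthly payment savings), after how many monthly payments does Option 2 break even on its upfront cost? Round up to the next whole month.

47 months

Option 1: monthly rate = 3.3%/12 = 0.0027500; payment = 15,200 × 0.0027500 / (1 − (1+0.0027500)^−240) = $86.60.
Option 2: at 2.30% the monthly rate is 0.0019167, so the payment is 15,200 × 0.0019167 / (1 − 1.0019167^−240) = $79.07.
Monthly savings = $86.60 − $79.07 = $7.53.
Break-even = $350.00 / $7.53 = 46.48 → 47 months.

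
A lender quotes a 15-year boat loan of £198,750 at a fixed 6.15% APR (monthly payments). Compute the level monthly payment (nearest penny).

At 6.15% the monthly rate is 0.0051250, so the payment is 198,750 × 0.0051250 / (1 − 1.0051250^−180) = £1,693.31.

£1,693.31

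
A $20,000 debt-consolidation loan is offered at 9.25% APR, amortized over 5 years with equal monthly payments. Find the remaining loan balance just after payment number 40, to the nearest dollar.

$7,713

With monthly rate i = 9.25%/12 = 0.0077083, the balance after k of n payments is P · [(1+i)^n − (1+i)^k] / [(1+i)^n − 1].
(1+0.0077083)^60 = 1.58522532 and (1+0.0077083)^40 = 1.35954629, so the balance is 20,000 × (1.58522532 − 1.35954629) / (1.58522532 − 1) = $7,712.55.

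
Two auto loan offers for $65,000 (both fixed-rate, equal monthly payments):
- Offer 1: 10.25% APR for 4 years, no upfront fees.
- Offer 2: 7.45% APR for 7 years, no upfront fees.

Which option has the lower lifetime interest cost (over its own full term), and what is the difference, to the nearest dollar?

Offer 1: at 10.25% the monthly rate is 0.0085417, so the payment is 65,000 × 0.0085417 / (1 − 1.0085417^−48) = $1,656.38.
Total interest on Offer 1 = 48 × $1,656.38 − $65,000 = $14,506.24.
Offer 2: at 7.45% the monthly rate is 0.0062083, so the payment is 65,000 × 0.0062083 / (1 − 1.0062083^−84) = $995.38.
Total interest on Offer 2 = 84 × $995.38 − $65,000 = $18,611.92.
Offer 1 is lower by $4,105.68.

Offer 1 by $4,106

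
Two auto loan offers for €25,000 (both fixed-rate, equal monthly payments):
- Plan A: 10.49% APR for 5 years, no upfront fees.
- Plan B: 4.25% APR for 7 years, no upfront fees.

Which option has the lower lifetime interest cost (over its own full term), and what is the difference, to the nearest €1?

Plan B by €3,287

Plan A: at 10.49% the monthly rate is 0.0087417, so the payment is 25,000 × 0.0087417 / (1 − 1.0087417^−60) = €537.22.
Total interest on Plan A = 60 × €537.22 − €25,000 = €7,233.20.
Plan B: monthly rate = 4.25%/12 = 0.0035417; payment = 25,000 × 0.0035417 / (1 − (1+0.0035417)^−84) = €344.60.
Total interest on Plan B = 84 × €344.60 − €25,000 = €3,946.40.
Plan B is lower by €3,286.80.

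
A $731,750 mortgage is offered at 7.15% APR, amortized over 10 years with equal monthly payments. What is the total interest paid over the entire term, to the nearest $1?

$294,600

Monthly rate = 7.15%/12 = 0.0059583; payment = 731,750 × 0.0059583 / (1 − (1+0.0059583)^−120) = $8,552.92.
Total paid = 120 × $8,552.92 = $1,026,350.40; interest = $1,026,350.40 − $731,750 = $294,600.40.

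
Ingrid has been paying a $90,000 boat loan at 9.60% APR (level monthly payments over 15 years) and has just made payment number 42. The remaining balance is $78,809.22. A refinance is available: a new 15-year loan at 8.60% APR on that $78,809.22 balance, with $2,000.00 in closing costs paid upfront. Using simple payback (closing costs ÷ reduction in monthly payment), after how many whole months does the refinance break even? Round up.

13 months

Current payment = 90,000 × 9.6%/12 / (1 − (1+0.0080000)^−180) = $945.24.
Refinanced payment = 78,809.22 × 0.0071667 / (1 − (1+0.0071667)^−180) = $780.69.
Monthly savings = $945.24 − $780.69 = $164.55.
Break-even = $2,000.00 / $164.55 = 12.15 → 13 months.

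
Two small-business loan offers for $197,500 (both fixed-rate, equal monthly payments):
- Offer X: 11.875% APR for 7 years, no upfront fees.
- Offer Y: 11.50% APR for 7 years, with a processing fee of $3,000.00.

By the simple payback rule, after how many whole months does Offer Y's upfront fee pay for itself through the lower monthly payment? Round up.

77 months

Offer X: at 11.875% the monthly rate is 0.0098958, so the payment is 197,500 × 0.0098958 / (1 − 1.0098958^−84) = $3,473.23.
Offer Y: monthly rate = 11.5%/12 = 0.0095833; payment = 197,500 × 0.0095833 / (1 − (1+0.0095833)^−84) = $3,433.83.
Monthly savings = $3,473.23 − $3,433.83 = $39.40.
Break-even = $3,000.00 / $39.40 = 76.14 → 77 months.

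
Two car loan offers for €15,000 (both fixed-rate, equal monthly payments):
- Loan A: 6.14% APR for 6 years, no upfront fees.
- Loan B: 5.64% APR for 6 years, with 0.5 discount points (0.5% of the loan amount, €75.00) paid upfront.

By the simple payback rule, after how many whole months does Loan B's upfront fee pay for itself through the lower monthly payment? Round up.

Loan A: at 6.14% the monthly rate is 0.0051167, so the payment is 15,000 × 0.0051167 / (1 − 1.0051167^−72) = €249.59.
Loan B: monthly rate = 5.64%/12 = 0.0047000; payment = 15,000 × 0.0047000 / (1 − (1+0.0047000)^−72) = €246.05.
Monthly savings = €249.59 − €246.05 = €3.54.
Break-even = €75.00 / €3.54 = 21.19 → 22 months.

22 months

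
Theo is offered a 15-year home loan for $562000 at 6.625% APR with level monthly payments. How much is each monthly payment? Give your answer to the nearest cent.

At 6.625% the monthly rate is 0.0055208, so the payment is 562,000 × 0.0055208 / (1 − 1.0055208^−180) = $4,934.32.

$4,934.32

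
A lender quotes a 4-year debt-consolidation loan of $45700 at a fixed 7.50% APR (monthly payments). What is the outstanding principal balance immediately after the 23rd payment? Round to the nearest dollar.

With monthly rate i = 7.5%/12 = 0.0062500, the balance after k of n payments is P · [(1+i)^n − (1+i)^k] / [(1+i)^n − 1].
(1+0.0062500)^48 = 1.34859915 and (1+0.0062500)^23 = 1.15407902, so the balance is 45,700 × (1.34859915 − 1.15407902) / (1.34859915 − 1) = $25,500.84.

$25,501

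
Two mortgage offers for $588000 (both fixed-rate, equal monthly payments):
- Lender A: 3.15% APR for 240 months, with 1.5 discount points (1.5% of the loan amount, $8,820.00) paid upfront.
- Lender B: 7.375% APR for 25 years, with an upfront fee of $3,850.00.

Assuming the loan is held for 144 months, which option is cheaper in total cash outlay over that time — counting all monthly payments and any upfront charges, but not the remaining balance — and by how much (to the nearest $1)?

Lender A: monthly rate = 3.15%/12 = 0.0026250; payment = 588,000 × 0.0026250 / (1 − (1+0.0026250)^−240) = $3,305.36.
Lender B: monthly rate = 7.375%/12 = 0.0061458; payment = 588,000 × 0.0061458 / (1 − (1+0.0061458)^−300) = $4,297.57.
Over 144 months: Lender A costs 144 × $3,305.36 + $8,820.00 = $484,791.84; Lender B costs 144 × $4,297.57 + $3,850.00 = $622,700.08.
Lender A is cheaper by $622,700.08 − $484,791.84 = $137,908.24.

Lender A by $137,908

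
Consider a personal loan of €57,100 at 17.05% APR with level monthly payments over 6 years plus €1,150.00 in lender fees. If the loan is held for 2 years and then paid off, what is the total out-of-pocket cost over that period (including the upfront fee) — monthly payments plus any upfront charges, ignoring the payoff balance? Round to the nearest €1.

€31,674

Monthly rate = 17.05%/12 = 0.0142083; payment = 57,100 × 0.0142083 / (1 − (1+0.0142083)^−72) = €1,271.85.
Total outlay = 24 × €1,271.85 + €1,150.00 = €31,674.40.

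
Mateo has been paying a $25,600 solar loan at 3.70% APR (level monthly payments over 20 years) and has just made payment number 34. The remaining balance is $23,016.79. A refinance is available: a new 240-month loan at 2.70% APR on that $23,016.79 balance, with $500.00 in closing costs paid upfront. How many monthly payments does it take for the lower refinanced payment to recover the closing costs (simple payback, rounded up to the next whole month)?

19 months

Current payment = 25,600 × 3.7%/12 / (1 − (1+0.0030833)^−240) = $151.11.
Refinanced payment = 23,016.79 × 0.0022500 / (1 − (1+0.0022500)^−240) = $124.22.
Monthly savings = $151.11 − $124.22 = $26.89.
Break-even = $500.00 / $26.89 = 18.59 → 19 months.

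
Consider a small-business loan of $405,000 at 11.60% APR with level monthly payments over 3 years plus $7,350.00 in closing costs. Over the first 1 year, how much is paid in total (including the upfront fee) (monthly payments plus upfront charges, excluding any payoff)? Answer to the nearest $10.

At 11.60% the monthly rate is 0.0096667, so the payment is 405,000 × 0.0096667 / (1 − 1.0096667^−36) = $13,374.55.
Total outlay = 12 × $13,374.55 + $7,350.00 = $167,844.60.

$167,840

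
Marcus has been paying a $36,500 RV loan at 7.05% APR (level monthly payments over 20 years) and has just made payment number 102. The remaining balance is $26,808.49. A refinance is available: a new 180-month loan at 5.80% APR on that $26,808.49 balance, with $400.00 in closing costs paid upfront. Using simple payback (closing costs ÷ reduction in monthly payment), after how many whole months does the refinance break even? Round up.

Current payment = 36,500 × 7.05%/12 / (1 − (1+0.0058750)^−240) = $284.08.
Refinanced payment = 26,808.49 × 0.0048333 / (1 − (1+0.0048333)^−180) = $223.34.
Monthly savings = $284.08 − $223.34 = $60.74.
Break-even = $400.00 / $60.74 = 6.59 → 7 months.

7 months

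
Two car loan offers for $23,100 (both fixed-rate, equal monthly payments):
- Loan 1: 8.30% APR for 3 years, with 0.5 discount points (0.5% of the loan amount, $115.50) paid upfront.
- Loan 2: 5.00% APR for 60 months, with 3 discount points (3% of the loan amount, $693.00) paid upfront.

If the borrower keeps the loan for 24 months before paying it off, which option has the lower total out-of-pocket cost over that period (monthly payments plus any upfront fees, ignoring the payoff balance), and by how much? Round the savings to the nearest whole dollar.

Loan 1: monthly rate = 8.3%/12 = 0.0069167; payment = 23,100 × 0.0069167 / (1 − (1+0.0069167)^−36) = $727.07.
Loan 2: monthly rate = 5%/12 = 0.0041667; payment = 23,100 × 0.0041667 / (1 − (1+0.0041667)^−60) = $435.93.
Over 24 months: Loan 1 costs 24 × $727.07 + $115.50 = $17,565.18; Loan 2 costs 24 × $435.93 + $693.00 = $11,155.32.
Loan 2 is cheaper by $17,565.18 − $11,155.32 = $6,409.86.

Loan 2 by $6,410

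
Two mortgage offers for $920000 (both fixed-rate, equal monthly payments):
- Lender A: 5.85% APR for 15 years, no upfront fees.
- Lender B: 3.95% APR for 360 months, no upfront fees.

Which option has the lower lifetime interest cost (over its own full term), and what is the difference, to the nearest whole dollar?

Lender A: at 5.85% the monthly rate is 0.0048750, so the payment is 920,000 × 0.0048750 / (1 − 1.0048750^−180) = $7,689.12.
Total interest on Lender A = 180 × $7,689.12 − $920,000 = $464,041.60.
Lender B: monthly rate = 3.95%/12 = 0.0032917; payment = 920,000 × 0.0032917 / (1 − (1+0.0032917)^−360) = $4,365.74.
Total interest on Lender B = 360 × $4,365.74 − $920,000 = $651,666.40.
Lender A is lower by $187,624.80.

Lender A by $187,625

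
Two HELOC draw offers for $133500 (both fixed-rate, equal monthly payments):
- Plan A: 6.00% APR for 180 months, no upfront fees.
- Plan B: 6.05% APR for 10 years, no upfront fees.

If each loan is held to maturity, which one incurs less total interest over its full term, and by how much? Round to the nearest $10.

Plan B by $24,520

Plan A: monthly rate = 6%/12 = 0.0050000; payment = 133,500 × 0.0050000 / (1 − (1+0.0050000)^−180) = $1,126.55.
Total interest on Plan A = 180 × $1,126.55 − $133,500 = $69,279.00.
Plan B: monthly rate = 6.05%/12 = 0.0050417; payment = 133,500 × 0.0050417 / (1 − (1+0.0050417)^−120) = $1,485.48.
Total interest on Plan B = 120 × $1,485.48 − $133,500 = $44,757.60.
Plan B is lower by $24,521.40.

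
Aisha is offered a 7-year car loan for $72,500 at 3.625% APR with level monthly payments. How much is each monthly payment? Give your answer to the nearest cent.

At 3.625% the monthly rate is 0.0030208, so the payment is 72,500 × 0.0030208 / (1 − 1.0030208^−84) = $978.52.

$978.52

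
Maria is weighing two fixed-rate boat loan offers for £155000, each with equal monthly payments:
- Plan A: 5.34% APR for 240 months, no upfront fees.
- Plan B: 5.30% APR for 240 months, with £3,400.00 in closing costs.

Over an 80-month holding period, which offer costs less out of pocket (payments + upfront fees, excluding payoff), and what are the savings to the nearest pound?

Plan A by £3,122

Plan A: monthly rate = 5.34%/12 = 0.0044500; payment = 155,000 × 0.0044500 / (1 − (1+0.0044500)^−240) = £1,052.27.
Plan B: at 5.30% the monthly rate is 0.0044167, so the payment is 155,000 × 0.0044167 / (1 − 1.0044167^−240) = £1,048.79.
Over 80 months: Plan A costs 80 × £1,052.27 = £84,181.60; Plan B costs 80 × £1,048.79 + £3,400.00 = £87,303.20.
Plan A is cheaper by £87,303.20 − £84,181.60 = £3,121.60.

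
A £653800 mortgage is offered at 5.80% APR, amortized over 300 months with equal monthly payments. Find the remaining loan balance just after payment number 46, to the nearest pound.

£603,819

With monthly rate i = 5.8%/12 = 0.0048333, the balance after k of n payments is P · [(1+i)^n − (1+i)^k] / [(1+i)^n − 1].
(1+0.0048333)^300 = 4.24824979 and (1+0.0048333)^46 = 1.24831888, so the balance is 653,800 × (4.24824979 − 1.24831888) / (4.24824979 − 1) = £603,818.97.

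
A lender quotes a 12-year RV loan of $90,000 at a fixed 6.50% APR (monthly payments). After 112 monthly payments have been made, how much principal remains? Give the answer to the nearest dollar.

$26,427

With monthly rate i = 6.5%/12 = 0.0054167, the balance after k of n payments is P · [(1+i)^n − (1+i)^k] / [(1+i)^n − 1].
(1+0.0054167)^144 = 2.17688531 and (1+0.0054167)^112 = 1.83130627, so the balance is 90,000 × (2.17688531 − 1.83130627) / (2.17688531 − 1) = $26,427.48.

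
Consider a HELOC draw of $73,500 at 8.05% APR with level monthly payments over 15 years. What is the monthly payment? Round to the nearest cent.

At 8.05% the monthly rate is 0.0067083, so the payment is 73,500 × 0.0067083 / (1 − 1.0067083^−180) = $704.53.

$704.53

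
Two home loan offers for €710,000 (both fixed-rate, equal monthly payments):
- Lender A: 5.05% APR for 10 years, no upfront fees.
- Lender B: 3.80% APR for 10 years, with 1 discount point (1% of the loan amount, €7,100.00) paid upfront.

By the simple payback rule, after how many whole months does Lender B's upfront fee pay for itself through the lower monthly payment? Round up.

17 months

Lender A: at 5.05% the monthly rate is 0.0042083, so the payment is 710,000 × 0.0042083 / (1 − 1.0042083^−120) = €7,548.02.
Lender B: at 3.80% the monthly rate is 0.0031667, so the payment is 710,000 × 0.0031667 / (1 − 1.0031667^−120) = €7,121.11.
Monthly savings = €7,548.02 − €7,121.11 = €426.91.
Break-even = €7,100.00 / €426.91 = 16.63 → 17 months.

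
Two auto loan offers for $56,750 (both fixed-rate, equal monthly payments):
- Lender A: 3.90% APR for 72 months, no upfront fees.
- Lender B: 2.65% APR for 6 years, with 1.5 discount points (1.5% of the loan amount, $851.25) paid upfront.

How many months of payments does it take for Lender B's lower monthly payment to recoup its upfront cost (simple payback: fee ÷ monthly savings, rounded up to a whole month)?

Lender A: monthly rate = 3.9%/12 = 0.0032500; payment = 56,750 × 0.0032500 / (1 − (1+0.0032500)^−72) = $885.28.
Lender B: at 2.65% the monthly rate is 0.0022083, so the payment is 56,750 × 0.0022083 / (1 − 1.0022083^−72) = $853.38.
Monthly savings = $885.28 − $853.38 = $31.90.
Break-even = $851.25 / $31.90 = 26.68 → 27 months.

27 months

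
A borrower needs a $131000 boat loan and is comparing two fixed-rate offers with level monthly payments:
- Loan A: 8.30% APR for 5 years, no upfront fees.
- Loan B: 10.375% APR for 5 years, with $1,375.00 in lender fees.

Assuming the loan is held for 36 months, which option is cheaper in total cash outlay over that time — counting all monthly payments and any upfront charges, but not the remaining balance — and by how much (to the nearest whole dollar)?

Loan A: monthly rate = 8.3%/12 = 0.0069167; payment = 131,000 × 0.0069167 / (1 − (1+0.0069167)^−60) = $2,675.06.
Loan B: monthly rate = 10.375%/12 = 0.0086458; payment = 131,000 × 0.0086458 / (1 − (1+0.0086458)^−60) = $2,807.60.
Over 36 months: Loan A costs 36 × $2,675.06 = $96,302.16; Loan B costs 36 × $2,807.60 + $1,375.00 = $102,448.60.
Loan A is cheaper by $102,448.60 − $96,302.16 = $6,146.44.

Loan A by $6,146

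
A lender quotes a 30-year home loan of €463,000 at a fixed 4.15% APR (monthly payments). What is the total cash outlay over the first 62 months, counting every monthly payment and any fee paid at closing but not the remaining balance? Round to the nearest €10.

Monthly rate = 4.15%/12 = 0.0034583; payment = 463,000 × 0.0034583 / (1 − (1+0.0034583)^−360) = €2,250.66.
Total outlay = 62 × €2,250.66 = €139,540.92.

€139,540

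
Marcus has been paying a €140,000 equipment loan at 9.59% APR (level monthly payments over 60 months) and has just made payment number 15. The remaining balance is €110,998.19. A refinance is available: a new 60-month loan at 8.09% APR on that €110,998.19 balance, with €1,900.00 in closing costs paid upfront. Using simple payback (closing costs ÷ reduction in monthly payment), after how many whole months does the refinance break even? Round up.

Current payment = 140,000 × 9.59%/12 / (1 − (1+0.0079917)^−60) = €2,946.42.
Refinanced payment = 110,998.19 × 0.0067417 / (1 − (1+0.0067417)^−60) = €2,255.43.
Monthly savings = €2,946.42 − €2,255.43 = €690.99.
Break-even = €1,900.00 / €690.99 = 2.75 → 3 months.

3 months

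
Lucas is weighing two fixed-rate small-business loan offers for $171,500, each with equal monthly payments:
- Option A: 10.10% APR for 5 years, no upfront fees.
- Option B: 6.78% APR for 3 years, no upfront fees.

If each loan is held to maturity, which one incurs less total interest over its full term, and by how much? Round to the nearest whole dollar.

Option B by $29,124

Option A: monthly rate = 10.1%/12 = 0.0084167; payment = 171,500 × 0.0084167 / (1 − (1+0.0084167)^−60) = $3,652.31.
Total interest on Option A = 60 × $3,652.31 − $171,500 = $47,638.60.
Option B: at 6.78% the monthly rate is 0.0056500, so the payment is 171,500 × 0.0056500 / (1 − 1.0056500^−36) = $5,278.19.
Total interest on Option B = 36 × $5,278.19 − $171,500 = $18,514.84.
Option B is lower by $29,123.76.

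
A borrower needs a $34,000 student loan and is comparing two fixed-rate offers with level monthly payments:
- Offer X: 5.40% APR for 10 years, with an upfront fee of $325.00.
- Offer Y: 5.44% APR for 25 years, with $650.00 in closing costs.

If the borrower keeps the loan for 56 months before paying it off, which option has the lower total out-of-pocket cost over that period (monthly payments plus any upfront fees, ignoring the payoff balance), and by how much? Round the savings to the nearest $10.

Offer X: at 5.40% the monthly rate is 0.0045000, so the payment is 34,000 × 0.0045000 / (1 − 1.0045000^−120) = $367.31.
Offer Y: monthly rate = 5.44%/12 = 0.0045333; payment = 34,000 × 0.0045333 / (1 − (1+0.0045333)^−300) = $207.57.
Over 56 months: Offer X costs 56 × $367.31 + $325.00 = $20,894.36; Offer Y costs 56 × $207.57 + $650.00 = $12,273.92.
Offer Y is cheaper by $20,894.36 − $12,273.92 = $8,620.44.

Offer Y by $8,620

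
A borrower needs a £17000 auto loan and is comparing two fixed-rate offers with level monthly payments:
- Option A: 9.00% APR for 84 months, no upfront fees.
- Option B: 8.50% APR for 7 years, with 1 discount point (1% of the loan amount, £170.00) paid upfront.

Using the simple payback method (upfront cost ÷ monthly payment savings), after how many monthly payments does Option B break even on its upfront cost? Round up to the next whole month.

40 months

Option A: monthly rate = 9%/12 = 0.0075000; payment = 17,000 × 0.0075000 / (1 − (1+0.0075000)^−84) = £273.51.
Option B: at 8.50% the monthly rate is 0.0070833, so the payment is 17,000 × 0.0070833 / (1 − 1.0070833^−84) = £269.22.
Monthly savings = £273.51 − £269.22 = £4.29.
Break-even = £170.00 / £4.29 = 39.63 → 40 months.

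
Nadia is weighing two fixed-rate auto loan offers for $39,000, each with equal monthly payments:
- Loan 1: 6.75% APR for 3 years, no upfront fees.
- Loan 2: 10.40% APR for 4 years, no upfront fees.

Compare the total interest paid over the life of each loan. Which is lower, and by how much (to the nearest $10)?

Loan 1 by $4,650

Loan 1: at 6.75% the monthly rate is 0.0056250, so the payment is 39,000 × 0.0056250 / (1 − 1.0056250^−36) = $1,199.75.
Total interest on Loan 1 = 36 × $1,199.75 − $39,000 = $4,191.00.
Loan 2: at 10.40% the monthly rate is 0.0086667, so the payment is 39,000 × 0.0086667 / (1 − 1.0086667^−48) = $996.65.
Total interest on Loan 2 = 48 × $996.65 − $39,000 = $8,839.20.
Loan 1 is lower by $4,648.20.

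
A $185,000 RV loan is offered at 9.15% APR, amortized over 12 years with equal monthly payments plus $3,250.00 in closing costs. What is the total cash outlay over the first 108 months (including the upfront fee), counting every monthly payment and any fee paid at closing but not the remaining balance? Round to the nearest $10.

Monthly rate = 9.15%/12 = 0.0076250; payment = 185,000 × 0.0076250 / (1 − (1+0.0076250)^−144) = $2,121.02.
Total outlay = 108 × $2,121.02 + $3,250.00 = $232,320.16.

$232,320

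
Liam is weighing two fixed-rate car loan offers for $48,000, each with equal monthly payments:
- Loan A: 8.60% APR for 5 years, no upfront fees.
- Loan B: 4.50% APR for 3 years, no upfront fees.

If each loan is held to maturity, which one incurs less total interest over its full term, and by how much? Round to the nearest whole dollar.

Loan A: at 8.60% the monthly rate is 0.0071667, so the payment is 48,000 × 0.0071667 / (1 − 1.0071667^−60) = $987.11.
Total interest on Loan A = 60 × $987.11 − $48,000 = $11,226.60.
Loan B: at 4.50% the monthly rate is 0.0037500, so the payment is 48,000 × 0.0037500 / (1 − 1.0037500^−36) = $1,427.85.
Total interest on Loan B = 36 × $1,427.85 − $48,000 = $3,402.60.
Loan B is lower by $7,824.00.

Loan B by $7,824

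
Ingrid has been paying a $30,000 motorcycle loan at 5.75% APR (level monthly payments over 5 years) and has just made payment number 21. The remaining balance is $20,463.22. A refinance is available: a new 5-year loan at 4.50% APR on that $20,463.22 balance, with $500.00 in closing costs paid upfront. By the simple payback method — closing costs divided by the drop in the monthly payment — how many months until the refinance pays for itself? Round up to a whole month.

Current payment = 30,000 × 5.75%/12 / (1 − (1+0.0047917)^−60) = $576.50.
Refinanced payment = 20,463.22 × 0.0037500 / (1 − (1+0.0037500)^−60) = $381.50.
Monthly savings = $576.50 − $381.50 = $195.00.
Break-even = $500.00 / $195.00 = 2.56 → 3 months.

3 months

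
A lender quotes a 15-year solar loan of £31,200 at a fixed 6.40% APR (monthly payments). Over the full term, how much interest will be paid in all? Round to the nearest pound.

At 6.40% the monthly rate is 0.0053333, so the payment is 31,200 × 0.0053333 / (1 − 1.0053333^−180) = £270.07.
Total paid = 180 × £270.07 = £48,612.60; interest = £48,612.60 − £31,200 = £17,412.60.

£17,413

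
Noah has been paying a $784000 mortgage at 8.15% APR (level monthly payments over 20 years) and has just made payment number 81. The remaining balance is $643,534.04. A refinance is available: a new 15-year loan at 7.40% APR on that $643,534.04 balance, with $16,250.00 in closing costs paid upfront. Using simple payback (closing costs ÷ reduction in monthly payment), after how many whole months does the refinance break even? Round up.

24 months

Current payment = 784,000 × 8.15%/12 / (1 − (1+0.0067917)^−240) = $6,631.07.
Refinanced payment = 643,534.04 × 0.0061667 / (1 − (1+0.0061667)^−180) = $5,929.13.
Monthly savings = $6,631.07 − $5,929.13 = $701.94.
Break-even = $16,250.00 / $701.94 = 23.15 → 24 months.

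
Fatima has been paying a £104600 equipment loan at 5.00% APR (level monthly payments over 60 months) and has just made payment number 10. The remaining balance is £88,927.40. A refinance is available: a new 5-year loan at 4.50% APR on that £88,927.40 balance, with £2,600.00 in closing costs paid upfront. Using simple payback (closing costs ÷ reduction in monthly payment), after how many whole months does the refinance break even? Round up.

9 months

Current payment = 104,600 × 5%/12 / (1 − (1+0.0041667)^−60) = £1,973.93.
Refinanced payment = 88,927.40 × 0.0037500 / (1 − (1+0.0037500)^−60) = £1,657.88.
Monthly savings = £1,973.93 − £1,657.88 = £316.05.
Break-even = £2,600.00 / £316.05 = 8.23 → 9 months.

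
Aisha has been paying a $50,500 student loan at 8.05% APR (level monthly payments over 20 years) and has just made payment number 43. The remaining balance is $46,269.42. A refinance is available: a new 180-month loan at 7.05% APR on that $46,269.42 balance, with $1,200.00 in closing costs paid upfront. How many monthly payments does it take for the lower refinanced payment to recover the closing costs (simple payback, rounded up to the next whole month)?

Current payment = 50,500 × 8.05%/12 / (1 − (1+0.0067083)^−240) = $423.98.
Refinanced payment = 46,269.42 × 0.0058750 / (1 − (1+0.0058750)^−180) = $417.18.
Monthly savings = $423.98 − $417.18 = $6.80.
Break-even = $1,200.00 / $6.80 = 176.47 → 177 months.

177 months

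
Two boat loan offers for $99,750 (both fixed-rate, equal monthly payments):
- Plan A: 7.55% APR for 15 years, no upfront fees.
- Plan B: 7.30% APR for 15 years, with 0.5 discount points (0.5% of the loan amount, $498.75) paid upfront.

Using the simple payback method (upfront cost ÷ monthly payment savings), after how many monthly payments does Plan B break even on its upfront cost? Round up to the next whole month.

36 months

Plan A: at 7.55% the monthly rate is 0.0062917, so the payment is 99,750 × 0.0062917 / (1 − 1.0062917^−180) = $927.53.
Plan B: at 7.30% the monthly rate is 0.0060833, so the payment is 99,750 × 0.0060833 / (1 − 1.0060833^−180) = $913.39.
Monthly savings = $927.53 − $913.39 = $14.14.
Break-even = $498.75 / $14.14 = 35.27 → 36 months.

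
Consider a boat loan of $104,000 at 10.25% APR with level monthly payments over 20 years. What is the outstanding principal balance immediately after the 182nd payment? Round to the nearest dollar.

With monthly rate i = 10.25%/12 = 0.0085417, the balance after k of n payments is P · [(1+i)^n − (1+i)^k] / [(1+i)^n − 1].
(1+0.0085417)^240 = 7.70056983 and (1+0.0085417)^182 = 4.70196983, so the balance is 104,000 × (7.70056983 − 4.70196983) / (7.70056983 − 1) = $46,541.47.

$46,541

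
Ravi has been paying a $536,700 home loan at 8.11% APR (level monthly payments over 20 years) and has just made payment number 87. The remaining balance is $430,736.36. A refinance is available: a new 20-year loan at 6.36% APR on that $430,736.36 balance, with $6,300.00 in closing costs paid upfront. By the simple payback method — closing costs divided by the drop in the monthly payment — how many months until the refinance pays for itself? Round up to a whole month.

Current payment = 536,700 × 8.11%/12 / (1 − (1+0.0067583)^−240) = $4,525.99.
Refinanced payment = 430,736.36 × 0.0053000 / (1 − (1+0.0053000)^−240) = $3,176.05.
Monthly savings = $4,525.99 − $3,176.05 = $1,349.94.
Break-even = $6,300.00 / $1,349.94 = 4.67 → 5 months.

5 months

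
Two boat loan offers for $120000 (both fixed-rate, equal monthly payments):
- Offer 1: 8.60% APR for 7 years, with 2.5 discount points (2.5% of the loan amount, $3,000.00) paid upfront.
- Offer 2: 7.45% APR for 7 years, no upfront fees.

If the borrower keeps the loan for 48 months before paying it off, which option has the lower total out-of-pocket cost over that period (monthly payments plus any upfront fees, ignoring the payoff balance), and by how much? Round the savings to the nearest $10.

Offer 2 by $6,300

Offer 1: at 8.60% the monthly rate is 0.0071667, so the payment is 120,000 × 0.0071667 / (1 − 1.0071667^−84) = $1,906.42.
Offer 2: at 7.45% the monthly rate is 0.0062083, so the payment is 120,000 × 0.0062083 / (1 − 1.0062083^−84) = $1,837.63.
Over 48 months: Offer 1 costs 48 × $1,906.42 + $3,000.00 = $94,508.16; Offer 2 costs 48 × $1,837.63 = $88,206.24.
Offer 2 is cheaper by $94,508.16 − $88,206.24 = $6,301.92.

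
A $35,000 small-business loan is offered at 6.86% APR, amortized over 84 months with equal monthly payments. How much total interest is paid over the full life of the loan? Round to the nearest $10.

Monthly rate = 6.86%/12 = 0.0057167; payment = 35,000 × 0.0057167 / (1 − (1+0.0057167)^−84) = $525.85.
Total paid = 84 × $525.85 = $44,171.40; interest = $44,171.40 − $35,000 = $9,171.40.

$9,170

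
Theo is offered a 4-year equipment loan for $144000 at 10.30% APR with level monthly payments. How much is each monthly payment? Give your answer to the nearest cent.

Monthly rate = 10.3%/12 = 0.0085833; payment = 144,000 × 0.0085833 / (1 − (1+0.0085833)^−48) = $3,672.99.

$3,672.99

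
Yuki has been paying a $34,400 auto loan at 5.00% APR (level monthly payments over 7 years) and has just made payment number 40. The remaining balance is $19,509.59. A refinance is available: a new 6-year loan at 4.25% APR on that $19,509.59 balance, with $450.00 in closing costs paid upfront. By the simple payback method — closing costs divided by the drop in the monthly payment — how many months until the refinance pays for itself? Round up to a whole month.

3 months

Current payment = 34,400 × 5%/12 / (1 − (1+0.0041667)^−84) = $486.21.
Refinanced payment = 19,509.59 × 0.0035417 / (1 − (1+0.0035417)^−72) = $307.46.
Monthly savings = $486.21 − $307.46 = $178.75.
Break-even = $450.00 / $178.75 = 2.52 → 3 months.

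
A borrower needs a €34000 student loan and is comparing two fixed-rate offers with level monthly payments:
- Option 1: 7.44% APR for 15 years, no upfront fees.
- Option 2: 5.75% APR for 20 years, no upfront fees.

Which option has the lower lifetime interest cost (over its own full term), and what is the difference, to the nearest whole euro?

Option 1: monthly rate = 7.44%/12 = 0.0062000; payment = 34,000 × 0.0062000 / (1 − (1+0.0062000)^−180) = €314.03.
Total interest on Option 1 = 180 × €314.03 − €34,000 = €22,525.40.
Option 2: at 5.75% the monthly rate is 0.0047917, so the payment is 34,000 × 0.0047917 / (1 − 1.0047917^−240) = €238.71.
Total interest on Option 2 = 240 × €238.71 − €34,000 = €23,290.40.
Option 1 is lower by €765.00.

Option 1 by €765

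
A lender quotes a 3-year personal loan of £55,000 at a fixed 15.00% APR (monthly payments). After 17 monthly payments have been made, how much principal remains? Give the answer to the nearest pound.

£32,068

With monthly rate i = 15%/12 = 0.0125000, the balance after k of n payments is P · [(1+i)^n − (1+i)^k] / [(1+i)^n − 1].
(1+0.0125000)^36 = 1.56394382 and (1+0.0125000)^17 = 1.23513817, so the balance is 55,000 × (1.56394382 − 1.23513817) / (1.56394382 − 1) = £32,067.58.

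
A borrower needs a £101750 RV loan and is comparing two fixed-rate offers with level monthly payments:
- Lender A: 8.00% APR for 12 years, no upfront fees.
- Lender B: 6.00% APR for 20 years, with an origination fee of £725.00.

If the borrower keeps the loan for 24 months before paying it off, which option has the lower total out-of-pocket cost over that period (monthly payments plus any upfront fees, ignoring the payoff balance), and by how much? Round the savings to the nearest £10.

Lender A: monthly rate = 8%/12 = 0.0066667; payment = 101,750 × 0.0066667 / (1 − (1+0.0066667)^−144) = £1,101.40.
Lender B: at 6.00% the monthly rate is 0.0050000, so the payment is 101,750 × 0.0050000 / (1 − 1.0050000^−240) = £728.97.
Over 24 months: Lender A costs 24 × £1,101.40 = £26,433.60; Lender B costs 24 × £728.97 + £725.00 = £18,220.28.
Lender B is cheaper by £26,433.60 − £18,220.28 = £8,213.32.

Lender B by £8,210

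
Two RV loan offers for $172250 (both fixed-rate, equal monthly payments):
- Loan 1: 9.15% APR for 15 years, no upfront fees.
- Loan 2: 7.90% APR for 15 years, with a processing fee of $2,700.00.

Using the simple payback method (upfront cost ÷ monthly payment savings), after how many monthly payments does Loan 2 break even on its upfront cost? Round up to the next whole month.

Loan 1: monthly rate = 9.15%/12 = 0.0076250; payment = 172,250 × 0.0076250 / (1 − (1+0.0076250)^−180) = $1,762.48.
Loan 2: at 7.90% the monthly rate is 0.0065833, so the payment is 172,250 × 0.0065833 / (1 − 1.0065833^−180) = $1,636.18.
Monthly savings = $1,762.48 − $1,636.18 = $126.30.
Break-even = $2,700.00 / $126.30 = 21.38 → 22 months.

22 months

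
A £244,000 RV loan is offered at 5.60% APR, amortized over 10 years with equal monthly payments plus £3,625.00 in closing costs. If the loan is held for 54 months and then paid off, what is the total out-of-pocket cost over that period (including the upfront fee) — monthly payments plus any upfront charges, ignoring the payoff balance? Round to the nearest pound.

Monthly rate = 5.6%/12 = 0.0046667; payment = 244,000 × 0.0046667 / (1 − (1+0.0046667)^−120) = £2,660.15.
Total outlay = 54 × £2,660.15 + £3,625.00 = £147,273.10.

£147,273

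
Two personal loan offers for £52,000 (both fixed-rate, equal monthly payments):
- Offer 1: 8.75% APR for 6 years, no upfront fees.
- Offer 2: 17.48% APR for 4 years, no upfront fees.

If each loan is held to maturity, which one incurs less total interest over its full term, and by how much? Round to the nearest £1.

Offer 1: monthly rate = 8.75%/12 = 0.0072917; payment = 52,000 × 0.0072917 / (1 − (1+0.0072917)^−72) = £930.89.
Total interest on Offer 1 = 72 × £930.89 − £52,000 = £15,024.08.
Offer 2: monthly rate = 17.48%/12 = 0.0145667; payment = 52,000 × 0.0145667 / (1 − (1+0.0145667)^−48) = £1,513.41.
Total interest on Offer 2 = 48 × £1,513.41 − £52,000 = £20,643.68.
Offer 1 is lower by £5,619.60.

Offer 1 by £5,620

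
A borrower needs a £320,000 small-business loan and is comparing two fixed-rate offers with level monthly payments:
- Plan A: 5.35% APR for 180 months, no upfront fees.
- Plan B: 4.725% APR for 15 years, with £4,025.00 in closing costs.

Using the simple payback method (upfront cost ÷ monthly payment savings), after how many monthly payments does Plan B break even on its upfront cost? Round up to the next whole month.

Plan A: monthly rate = 5.35%/12 = 0.0044583; payment = 320,000 × 0.0044583 / (1 − (1+0.0044583)^−180) = £2,589.27.
Plan B: monthly rate = 4.725%/12 = 0.0039375; payment = 320,000 × 0.0039375 / (1 − (1+0.0039375)^−180) = £2,484.94.
Monthly savings = £2,589.27 − £2,484.94 = £104.33.
Break-even = £4,025.00 / £104.33 = 38.58 → 39 months.

39 months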